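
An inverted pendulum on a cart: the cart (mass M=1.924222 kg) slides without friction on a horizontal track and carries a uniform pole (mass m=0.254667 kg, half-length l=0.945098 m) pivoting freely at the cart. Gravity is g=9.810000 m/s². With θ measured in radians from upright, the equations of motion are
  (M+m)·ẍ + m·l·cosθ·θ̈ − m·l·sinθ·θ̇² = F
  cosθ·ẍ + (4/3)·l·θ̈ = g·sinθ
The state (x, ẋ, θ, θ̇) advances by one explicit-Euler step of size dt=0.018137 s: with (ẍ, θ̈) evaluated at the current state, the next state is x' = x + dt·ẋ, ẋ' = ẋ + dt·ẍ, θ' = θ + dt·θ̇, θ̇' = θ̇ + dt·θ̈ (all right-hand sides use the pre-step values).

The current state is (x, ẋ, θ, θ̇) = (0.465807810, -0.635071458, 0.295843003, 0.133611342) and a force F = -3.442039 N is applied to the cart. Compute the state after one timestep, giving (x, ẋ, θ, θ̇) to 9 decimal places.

(0.454289519, -0.670938949, 0.298266312, 0.202002956)

sinθ=0.291546334, cosθ=0.956556708
temp = (F + m·l·θ̇²·sinθ)/(M+m) = (-3.442039 + 0.001252690)/2.178889 = -1.579147129
θ̈ = (g·sinθ − cosθ·temp)/(l·(4/3 − m·cos²θ/(M+m))) = 3.770833886
ẍ = temp − m·l·θ̈·cosθ/(M+m) = -1.977586764
Euler: x'=0.465807810+0.018137·-0.635071458=0.454289519, ẋ'=-0.635071458+0.018137·-1.977586764=-0.670938949
       θ'=0.295843003+0.018137·0.133611342=0.298266312, θ̇'=0.133611342+0.018137·3.770833886=0.202002956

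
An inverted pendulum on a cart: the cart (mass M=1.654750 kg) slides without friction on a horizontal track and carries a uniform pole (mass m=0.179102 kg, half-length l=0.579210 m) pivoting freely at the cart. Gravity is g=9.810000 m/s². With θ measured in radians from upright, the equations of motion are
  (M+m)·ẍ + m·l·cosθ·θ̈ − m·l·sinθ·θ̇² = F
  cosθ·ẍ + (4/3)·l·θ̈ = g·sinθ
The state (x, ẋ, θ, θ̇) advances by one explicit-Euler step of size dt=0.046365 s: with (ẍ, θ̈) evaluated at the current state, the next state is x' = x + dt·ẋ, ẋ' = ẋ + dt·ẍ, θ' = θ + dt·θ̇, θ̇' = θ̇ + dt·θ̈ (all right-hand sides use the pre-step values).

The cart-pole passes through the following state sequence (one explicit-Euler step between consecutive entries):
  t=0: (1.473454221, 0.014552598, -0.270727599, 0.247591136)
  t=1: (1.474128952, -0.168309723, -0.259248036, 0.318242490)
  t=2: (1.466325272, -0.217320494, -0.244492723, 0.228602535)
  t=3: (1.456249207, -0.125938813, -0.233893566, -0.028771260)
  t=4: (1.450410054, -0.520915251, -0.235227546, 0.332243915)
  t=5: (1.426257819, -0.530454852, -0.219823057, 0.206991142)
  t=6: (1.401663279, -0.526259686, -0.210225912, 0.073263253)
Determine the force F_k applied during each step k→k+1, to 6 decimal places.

step 0→1:
  ẍ = (ẋ'−ẋ)/dt = (-0.168309723−0.014552598)/0.046365 = -3.943973
  θ̈ = (θ̇'−θ̇)/dt = (0.318242490−0.247591136)/0.046365 = 1.523808
  sinθ=-0.267433, cosθ=0.963577
  F = (M+m)·ẍ + m·l·cosθ·θ̈ − m·l·sinθ·θ̇² = -7.232663 + 0.152319 − -0.001701 = -7.078644
step 1→2:
  ẍ = (ẋ'−ẋ)/dt = (-0.217320494−-0.168309723)/0.046365 = -1.057064
  θ̈ = (θ̇'−θ̇)/dt = (0.228602535−0.318242490)/0.046365 = -1.933354
  sinθ=-0.256354, cosθ=0.966583
  F = (M+m)·ẍ + m·l·cosθ·θ̈ − m·l·sinθ·θ̇² = -1.938499 + -0.193859 − -0.002693 = -2.129665
step 2→3:
  ẍ = (ẋ'−ẋ)/dt = (-0.125938813−-0.217320494)/0.046365 = 1.970919
  θ̈ = (θ̇'−θ̇)/dt = (-0.028771260−0.228602535)/0.046365 = -5.551036
  sinθ=-0.242064, cosθ=0.970260
  F = (M+m)·ẍ + m·l·cosθ·θ̈ − m·l·sinθ·θ̇² = 3.614375 + -0.558726 − -0.001312 = 3.056961
step 3→4:
  ẍ = (ẋ'−ẋ)/dt = (-0.520915251−-0.125938813)/0.046365 = -8.518849
  θ̈ = (θ̇'−θ̇)/dt = (0.332243915−-0.028771260)/0.046365 = 7.786373
  sinθ=-0.231767, cosθ=0.972771
  F = (M+m)·ẍ + m·l·cosθ·θ̈ − m·l·sinθ·θ̇² = -15.622308 + 0.785747 − -0.000020 = -14.836542
step 4→5:
  ẍ = (ẋ'−ẋ)/dt = (-0.530454852−-0.520915251)/0.046365 = -0.205750
  θ̈ = (θ̇'−θ̇)/dt = (0.206991142−0.332243915)/0.046365 = -2.701451
  sinθ=-0.233064, cosθ=0.972461
  F = (M+m)·ẍ + m·l·cosθ·θ̈ − m·l·sinθ·θ̇² = -0.377315 + -0.272525 − -0.002669 = -0.647171
step 5→6:
  ẍ = (ẋ'−ẋ)/dt = (-0.526259686−-0.530454852)/0.046365 = 0.090481
  θ̈ = (θ̇'−θ̇)/dt = (0.073263253−0.206991142)/0.046365 = -2.884242
  sinθ=-0.218057, cosθ=0.975936
  F = (M+m)·ẍ + m·l·cosθ·θ̈ − m·l·sinθ·θ̇² = 0.165929 + -0.292005 − -0.000969 = -0.125106

F_0 = -7.078644 N
F_1 = -2.129665 N
F_2 = 3.056961 N
F_3 = -14.836542 N
F_4 = -0.647171 N
F_5 = -0.125106 N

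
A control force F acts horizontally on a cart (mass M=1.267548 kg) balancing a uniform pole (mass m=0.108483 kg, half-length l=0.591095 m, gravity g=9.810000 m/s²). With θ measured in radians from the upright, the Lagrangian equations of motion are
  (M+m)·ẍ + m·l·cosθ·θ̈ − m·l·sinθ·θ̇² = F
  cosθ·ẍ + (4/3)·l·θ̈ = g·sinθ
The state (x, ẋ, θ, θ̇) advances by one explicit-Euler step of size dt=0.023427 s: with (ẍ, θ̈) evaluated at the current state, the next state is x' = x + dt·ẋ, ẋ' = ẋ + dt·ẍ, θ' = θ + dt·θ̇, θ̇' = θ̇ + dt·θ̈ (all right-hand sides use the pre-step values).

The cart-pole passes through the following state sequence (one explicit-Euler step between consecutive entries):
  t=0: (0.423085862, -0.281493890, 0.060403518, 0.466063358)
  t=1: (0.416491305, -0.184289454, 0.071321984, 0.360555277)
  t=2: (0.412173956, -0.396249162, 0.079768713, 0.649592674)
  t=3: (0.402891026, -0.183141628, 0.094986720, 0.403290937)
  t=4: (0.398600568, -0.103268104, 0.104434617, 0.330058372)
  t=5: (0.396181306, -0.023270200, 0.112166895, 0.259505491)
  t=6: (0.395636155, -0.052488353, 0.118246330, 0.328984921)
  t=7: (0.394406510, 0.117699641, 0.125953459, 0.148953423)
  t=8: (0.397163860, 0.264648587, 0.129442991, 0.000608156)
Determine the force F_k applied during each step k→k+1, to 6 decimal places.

F_0 = 5.420386 N
F_1 = -11.661331 N
F_2 = 11.843108 N
F_3 = 4.490993 N
F_4 = 4.506043 N
F_5 = -1.527687 N
F_6 = 9.506172 N
F_7 = 8.228327 N

step 0→1:
  ẍ = (ẋ'−ẋ)/dt = (-0.184289454−-0.281493890)/0.023427 = 4.149248
  θ̈ = (θ̇'−θ̇)/dt = (0.360555277−0.466063358)/0.023427 = -4.503696
  sinθ=0.060367, cosθ=0.998176
  F = (M+m)·ẍ + m·l·cosθ·θ̈ − m·l·sinθ·θ̇² = 5.709494 + -0.288267 − 0.000841 = 5.420386
step 1→2:
  ẍ = (ẋ'−ẋ)/dt = (-0.396249162−-0.184289454)/0.023427 = -9.047668
  θ̈ = (θ̇'−θ̇)/dt = (0.649592674−0.360555277)/0.023427 = 12.337790
  sinθ=0.071262, cosθ=0.997458
  F = (M+m)·ẍ + m·l·cosθ·θ̈ − m·l·sinθ·θ̇² = -12.449871 + 0.789134 − 0.000594 = -11.661331
step 2→3:
  ẍ = (ẋ'−ẋ)/dt = (-0.183141628−-0.396249162)/0.023427 = 9.096663
  θ̈ = (θ̇'−θ̇)/dt = (0.403290937−0.649592674)/0.023427 = -10.513584
  sinθ=0.079684, cosθ=0.996820
  F = (M+m)·ẍ + m·l·cosθ·θ̈ − m·l·sinθ·θ̇² = 12.517291 + -0.672027 − 0.002156 = 11.843108
step 3→4:
  ẍ = (ẋ'−ẋ)/dt = (-0.103268104−-0.183141628)/0.023427 = 3.409464
  θ̈ = (θ̇'−θ̇)/dt = (0.330058372−0.403290937)/0.023427 = -3.125990
  sinθ=0.094844, cosθ=0.995492
  F = (M+m)·ẍ + m·l·cosθ·θ̈ − m·l·sinθ·θ̇² = 4.691529 + -0.199547 − 0.000989 = 4.490993
step 4→5:
  ẍ = (ẋ'−ẋ)/dt = (-0.023270200−-0.103268104)/0.023427 = 3.414774
  θ̈ = (θ̇'−θ̇)/dt = (0.259505491−0.330058372)/0.023427 = -3.011605
  sinθ=0.104245, cosθ=0.994552
  F = (M+m)·ẍ + m·l·cosθ·θ̈ − m·l·sinθ·θ̇² = 4.698835 + -0.192063 − 0.000728 = 4.506043
step 5→6:
  ẍ = (ẋ'−ẋ)/dt = (-0.052488353−-0.023270200)/0.023427 = -1.247200
  θ̈ = (θ̇'−θ̇)/dt = (0.328984921−0.259505491)/0.023427 = 2.965784
  sinθ=0.111932, cosθ=0.993716
  F = (M+m)·ẍ + m·l·cosθ·θ̈ − m·l·sinθ·θ̇² = -1.716186 + 0.188982 − 0.000483 = -1.527687
step 6→7:
  ẍ = (ẋ'−ẋ)/dt = (0.117699641−-0.052488353)/0.023427 = 7.264609
  θ̈ = (θ̇'−θ̇)/dt = (0.148953423−0.328984921)/0.023427 = -7.684787
  sinθ=0.117971, cosθ=0.993017
  F = (M+m)·ẍ + m·l·cosθ·θ̈ − m·l·sinθ·θ̇² = 9.996327 + -0.489336 − 0.000819 = 9.506172
step 7→8:
  ẍ = (ẋ'−ẋ)/dt = (0.264648587−0.117699641)/0.023427 = 6.272632
  θ̈ = (θ̇'−θ̇)/dt = (0.000608156−0.148953423)/0.023427 = -6.332235
  sinθ=0.125621, cosθ=0.992078
  F = (M+m)·ẍ + m·l·cosθ·θ̈ − m·l·sinθ·θ̇² = 8.631336 + -0.402830 − 0.000179 = 8.228327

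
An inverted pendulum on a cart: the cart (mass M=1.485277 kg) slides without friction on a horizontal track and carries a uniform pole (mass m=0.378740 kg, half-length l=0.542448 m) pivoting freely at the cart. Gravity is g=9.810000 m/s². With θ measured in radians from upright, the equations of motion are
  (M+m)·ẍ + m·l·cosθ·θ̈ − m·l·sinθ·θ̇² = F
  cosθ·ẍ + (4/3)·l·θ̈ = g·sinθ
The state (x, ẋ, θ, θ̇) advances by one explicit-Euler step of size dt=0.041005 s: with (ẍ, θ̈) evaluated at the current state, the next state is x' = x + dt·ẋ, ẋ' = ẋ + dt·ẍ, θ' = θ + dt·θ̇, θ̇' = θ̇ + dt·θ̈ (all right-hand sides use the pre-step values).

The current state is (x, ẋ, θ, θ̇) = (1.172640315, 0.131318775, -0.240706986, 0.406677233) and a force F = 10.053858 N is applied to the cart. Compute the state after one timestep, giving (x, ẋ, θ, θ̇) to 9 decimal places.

(1.178025041, 0.405975089, -0.224031186, -0.094705573)

sinθ=-0.238389289, cosθ=0.971169680
temp = (F + m·l·θ̇²·sinθ)/(M+m) = (10.053858 + -0.008100014)/1.864017 = 5.389305992
θ̈ = (g·sinθ − cosθ·temp)/(l·(4/3 − m·cos²θ/(M+m))) = -12.227357779
ẍ = temp − m·l·θ̈·cosθ/(M+m) = 6.698117646
Euler: x'=1.172640315+0.041005·0.131318775=1.178025041, ẋ'=0.131318775+0.041005·6.698117646=0.405975089
       θ'=-0.240706986+0.041005·0.406677233=-0.224031186, θ̇'=0.406677233+0.041005·-12.227357779=-0.094705573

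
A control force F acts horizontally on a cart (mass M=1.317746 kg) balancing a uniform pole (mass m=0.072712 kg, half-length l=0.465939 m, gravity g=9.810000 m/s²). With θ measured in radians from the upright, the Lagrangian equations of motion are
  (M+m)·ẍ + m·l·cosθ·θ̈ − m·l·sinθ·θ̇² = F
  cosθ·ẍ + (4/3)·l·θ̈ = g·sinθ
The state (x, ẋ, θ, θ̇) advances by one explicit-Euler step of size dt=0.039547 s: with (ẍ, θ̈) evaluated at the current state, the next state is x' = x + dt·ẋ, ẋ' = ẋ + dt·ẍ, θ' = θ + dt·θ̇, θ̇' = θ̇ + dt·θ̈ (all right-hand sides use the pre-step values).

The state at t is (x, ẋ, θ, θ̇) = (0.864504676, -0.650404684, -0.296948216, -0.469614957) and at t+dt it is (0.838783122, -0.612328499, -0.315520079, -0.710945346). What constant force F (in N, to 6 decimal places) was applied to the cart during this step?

F = 1.143235 N

ẍ = (ẋ'−ẋ)/dt = (-0.612328499−-0.650404684)/0.039547 = 0.962808
θ̈ = (θ̇'−θ̇)/dt = (-0.710945346−-0.469614957)/0.039547 = -6.102369
sinθ=-0.292603, cosθ=0.956234
F = (M+m)·ẍ + m·l·cosθ·θ̈ − m·l·sinθ·θ̇² = 1.338745 + -0.197696 − -0.002186 = 1.143235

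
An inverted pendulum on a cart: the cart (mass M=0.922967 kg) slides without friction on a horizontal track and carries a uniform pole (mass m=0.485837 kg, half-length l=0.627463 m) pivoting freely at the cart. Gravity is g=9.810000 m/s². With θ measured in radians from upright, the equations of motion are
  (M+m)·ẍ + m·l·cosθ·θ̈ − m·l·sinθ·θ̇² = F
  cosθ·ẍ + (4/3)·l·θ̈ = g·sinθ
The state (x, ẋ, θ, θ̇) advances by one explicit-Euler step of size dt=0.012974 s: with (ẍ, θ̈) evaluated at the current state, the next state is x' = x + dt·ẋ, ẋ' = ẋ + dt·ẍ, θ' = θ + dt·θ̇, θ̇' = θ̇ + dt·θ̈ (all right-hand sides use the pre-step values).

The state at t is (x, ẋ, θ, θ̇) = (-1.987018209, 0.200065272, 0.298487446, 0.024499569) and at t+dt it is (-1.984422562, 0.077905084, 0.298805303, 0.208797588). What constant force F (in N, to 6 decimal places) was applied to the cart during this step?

F = -9.126131 N

ẍ = (ẋ'−ẋ)/dt = (0.077905084−0.200065272)/0.012974 = -9.415769
θ̈ = (θ̇'−θ̇)/dt = (0.208797588−0.024499569)/0.012974 = 14.205181
sinθ=0.294075, cosθ=0.955782
F = (M+m)·ẍ + m·l·cosθ·θ̈ − m·l·sinθ·θ̇² = -13.264973 + 4.138896 − 0.000054 = -9.126131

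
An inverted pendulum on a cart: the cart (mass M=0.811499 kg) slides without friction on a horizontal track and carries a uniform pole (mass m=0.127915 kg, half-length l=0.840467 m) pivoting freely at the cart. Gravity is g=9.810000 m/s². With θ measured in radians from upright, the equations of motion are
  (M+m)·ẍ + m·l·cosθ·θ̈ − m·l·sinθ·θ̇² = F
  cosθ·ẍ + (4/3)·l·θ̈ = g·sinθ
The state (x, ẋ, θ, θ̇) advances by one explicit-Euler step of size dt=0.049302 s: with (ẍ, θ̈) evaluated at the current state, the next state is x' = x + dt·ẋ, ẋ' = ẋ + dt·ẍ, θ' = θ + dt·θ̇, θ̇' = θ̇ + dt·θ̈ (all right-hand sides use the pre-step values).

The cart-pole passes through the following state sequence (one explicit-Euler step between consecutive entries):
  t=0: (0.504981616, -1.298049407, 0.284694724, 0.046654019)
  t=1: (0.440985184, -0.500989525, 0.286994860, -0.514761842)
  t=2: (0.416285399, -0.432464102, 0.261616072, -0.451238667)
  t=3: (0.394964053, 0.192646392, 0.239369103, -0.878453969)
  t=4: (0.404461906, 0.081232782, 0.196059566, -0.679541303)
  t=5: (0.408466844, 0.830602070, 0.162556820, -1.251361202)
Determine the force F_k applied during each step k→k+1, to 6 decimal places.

step 0→1:
  ẍ = (ẋ'−ẋ)/dt = (-0.500989525−-1.298049407)/0.049302 = 16.166887
  θ̈ = (θ̇'−θ̇)/dt = (-0.514761842−0.046654019)/0.049302 = -11.387284
  sinθ=0.280864, cosθ=0.959747
  F = (M+m)·ẍ + m·l·cosθ·θ̈ − m·l·sinθ·θ̇² = 15.187400 + -1.174950 − 0.000066 = 14.012385
step 1→2:
  ẍ = (ẋ'−ẋ)/dt = (-0.432464102−-0.500989525)/0.049302 = 1.389912
  θ̈ = (θ̇'−θ̇)/dt = (-0.451238667−-0.514761842)/0.049302 = 1.288450
  sinθ=0.283071, cosθ=0.959099
  F = (M+m)·ẍ + m·l·cosθ·θ̈ − m·l·sinθ·θ̇² = 1.305702 + 0.132854 − 0.008064 = 1.430492
step 2→3:
  ẍ = (ẋ'−ẋ)/dt = (0.192646392−-0.432464102)/0.049302 = 12.679212
  θ̈ = (θ̇'−θ̇)/dt = (-0.878453969−-0.451238667)/0.049302 = -8.665273
  sinθ=0.258642, cosθ=0.965973
  F = (M+m)·ẍ + m·l·cosθ·θ̈ − m·l·sinθ·θ̇² = 11.911029 + -0.899890 − 0.005662 = 11.005477
step 3→4:
  ẍ = (ẋ'−ẋ)/dt = (0.081232782−0.192646392)/0.049302 = -2.259819
  θ̈ = (θ̇'−θ̇)/dt = (-0.679541303−-0.878453969)/0.049302 = 4.034576
  sinθ=0.237090, cosθ=0.971488
  F = (M+m)·ẍ + m·l·cosθ·θ̈ − m·l·sinθ·θ̇² = -2.122906 + 0.421383 − 0.019669 = -1.721192
step 4→5:
  ẍ = (ẋ'−ẋ)/dt = (0.830602070−0.081232782)/0.049302 = 15.199572
  θ̈ = (θ̇'−θ̇)/dt = (-1.251361202−-0.679541303)/0.049302 = -11.598310
  sinθ=0.194806, cosθ=0.980842
  F = (M+m)·ẍ + m·l·cosθ·θ̈ − m·l·sinθ·θ̇² = 14.278691 + -1.223026 − 0.009671 = 13.045993

F_0 = 14.012385 N
F_1 = 1.430492 N
F_2 = 11.005477 N
F_3 = -1.721192 N
F_4 = 13.045993 N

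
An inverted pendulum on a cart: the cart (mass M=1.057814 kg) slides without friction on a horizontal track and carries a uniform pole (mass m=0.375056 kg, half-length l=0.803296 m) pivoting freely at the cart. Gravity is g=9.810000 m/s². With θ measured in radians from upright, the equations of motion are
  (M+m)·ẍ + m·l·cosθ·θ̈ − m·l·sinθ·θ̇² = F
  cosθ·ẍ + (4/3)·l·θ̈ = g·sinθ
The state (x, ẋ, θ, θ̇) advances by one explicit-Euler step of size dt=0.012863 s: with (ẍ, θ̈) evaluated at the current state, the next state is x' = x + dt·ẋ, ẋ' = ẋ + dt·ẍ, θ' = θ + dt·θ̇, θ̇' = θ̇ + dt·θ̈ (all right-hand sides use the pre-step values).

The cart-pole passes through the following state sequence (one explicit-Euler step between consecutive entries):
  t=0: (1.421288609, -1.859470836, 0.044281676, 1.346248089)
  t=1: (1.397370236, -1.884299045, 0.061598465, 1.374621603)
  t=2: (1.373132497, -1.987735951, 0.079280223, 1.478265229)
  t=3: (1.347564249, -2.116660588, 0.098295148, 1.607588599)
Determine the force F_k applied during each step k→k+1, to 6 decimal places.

F_0 = -2.125981 N
F_1 = -9.134401 N
F_2 = -11.394127 N

step 0→1:
  ẍ = (ẋ'−ẋ)/dt = (-1.884299045−-1.859470836)/0.012863 = -1.930204
  θ̈ = (θ̇'−θ̇)/dt = (1.374621603−1.346248089)/0.012863 = 2.205824
  sinθ=0.044267, cosθ=0.999020
  F = (M+m)·ẍ + m·l·cosθ·θ̈ − m·l·sinθ·θ̇² = -2.765731 + 0.663921 − 0.024172 = -2.125981
step 1→2:
  ẍ = (ẋ'−ẋ)/dt = (-1.987735951−-1.884299045)/0.012863 = -8.041429
  θ̈ = (θ̇'−θ̇)/dt = (1.478265229−1.374621603)/0.012863 = 8.057500
  sinθ=0.061560, cosθ=0.998103
  F = (M+m)·ẍ + m·l·cosθ·θ̈ − m·l·sinθ·θ̇² = -11.522323 + 2.422968 − 0.035046 = -9.134401
step 2→3:
  ẍ = (ẋ'−ẋ)/dt = (-2.116660588−-1.987735951)/0.012863 = -10.022906
  θ̈ = (θ̇'−θ̇)/dt = (1.607588599−1.478265229)/0.012863 = 10.053904
  sinθ=0.079197, cosθ=0.996859
  F = (M+m)·ẍ + m·l·cosθ·θ̈ − m·l·sinθ·θ̇² = -14.361521 + 3.019536 − 0.052142 = -11.394127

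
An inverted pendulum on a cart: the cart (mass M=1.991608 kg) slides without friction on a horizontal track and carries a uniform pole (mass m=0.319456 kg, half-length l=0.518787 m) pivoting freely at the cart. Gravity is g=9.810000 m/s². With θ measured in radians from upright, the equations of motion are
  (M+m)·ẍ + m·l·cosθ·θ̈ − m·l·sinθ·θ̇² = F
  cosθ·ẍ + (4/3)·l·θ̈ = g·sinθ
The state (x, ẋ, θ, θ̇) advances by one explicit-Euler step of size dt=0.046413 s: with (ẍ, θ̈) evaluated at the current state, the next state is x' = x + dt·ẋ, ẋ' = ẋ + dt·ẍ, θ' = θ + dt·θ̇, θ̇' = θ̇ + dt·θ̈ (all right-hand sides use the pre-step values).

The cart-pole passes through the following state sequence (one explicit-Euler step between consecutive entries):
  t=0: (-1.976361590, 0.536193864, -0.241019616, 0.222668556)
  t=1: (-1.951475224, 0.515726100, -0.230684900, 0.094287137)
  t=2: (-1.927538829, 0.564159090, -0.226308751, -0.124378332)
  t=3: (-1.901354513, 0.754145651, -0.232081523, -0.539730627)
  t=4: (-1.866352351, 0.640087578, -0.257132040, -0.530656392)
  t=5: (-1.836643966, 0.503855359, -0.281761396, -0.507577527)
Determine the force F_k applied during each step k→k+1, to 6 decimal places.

step 0→1:
  ẍ = (ẋ'−ẋ)/dt = (0.515726100−0.536193864)/0.046413 = -0.440992
  θ̈ = (θ̇'−θ̇)/dt = (0.094287137−0.222668556)/0.046413 = -2.766066
  sinθ=-0.238693, cosθ=0.971095
  F = (M+m)·ẍ + m·l·cosθ·θ̈ − m·l·sinθ·θ̇² = -1.019161 + -0.445169 − -0.001961 = -1.462368
step 1→2:
  ẍ = (ẋ'−ẋ)/dt = (0.564159090−0.515726100)/0.046413 = 1.043522
  θ̈ = (θ̇'−θ̇)/dt = (-0.124378332−0.094287137)/0.046413 = -4.711298
  sinθ=-0.228644, cosθ=0.973510
  F = (M+m)·ẍ + m·l·cosθ·θ̈ − m·l·sinθ·θ̇² = 2.411646 + -0.760118 − -0.000337 = 1.651865
step 2→3:
  ẍ = (ẋ'−ẋ)/dt = (0.754145651−0.564159090)/0.046413 = 4.093391
  θ̈ = (θ̇'−θ̇)/dt = (-0.539730627−-0.124378332)/0.046413 = -8.949051
  sinθ=-0.224382, cosθ=0.974501
  F = (M+m)·ẍ + m·l·cosθ·θ̈ − m·l·sinθ·θ̇² = 9.460089 + -1.445305 − -0.000575 = 8.015359
step 3→4:
  ẍ = (ẋ'−ẋ)/dt = (0.640087578−0.754145651)/0.046413 = -2.457460
  θ̈ = (θ̇'−θ̇)/dt = (-0.530656392−-0.539730627)/0.046413 = 0.195511
  sinθ=-0.230004, cosθ=0.973190
  F = (M+m)·ẍ + m·l·cosθ·θ̈ − m·l·sinθ·θ̇² = -5.679346 + 0.031533 − -0.011104 = -5.636709
step 4→5:
  ẍ = (ẋ'−ẋ)/dt = (0.503855359−0.640087578)/0.046413 = -2.935217
  θ̈ = (θ̇'−θ̇)/dt = (-0.507577527−-0.530656392)/0.046413 = 0.497250
  sinθ=-0.254308, cosθ=0.967123
  F = (M+m)·ẍ + m·l·cosθ·θ̈ − m·l·sinθ·θ̇² = -6.783474 + 0.079700 − -0.011868 = -6.691906

F_0 = -1.462368 N
F_1 = 1.651865 N
F_2 = 8.015359 N
F_3 = -5.636709 N
F_4 = -6.691906 N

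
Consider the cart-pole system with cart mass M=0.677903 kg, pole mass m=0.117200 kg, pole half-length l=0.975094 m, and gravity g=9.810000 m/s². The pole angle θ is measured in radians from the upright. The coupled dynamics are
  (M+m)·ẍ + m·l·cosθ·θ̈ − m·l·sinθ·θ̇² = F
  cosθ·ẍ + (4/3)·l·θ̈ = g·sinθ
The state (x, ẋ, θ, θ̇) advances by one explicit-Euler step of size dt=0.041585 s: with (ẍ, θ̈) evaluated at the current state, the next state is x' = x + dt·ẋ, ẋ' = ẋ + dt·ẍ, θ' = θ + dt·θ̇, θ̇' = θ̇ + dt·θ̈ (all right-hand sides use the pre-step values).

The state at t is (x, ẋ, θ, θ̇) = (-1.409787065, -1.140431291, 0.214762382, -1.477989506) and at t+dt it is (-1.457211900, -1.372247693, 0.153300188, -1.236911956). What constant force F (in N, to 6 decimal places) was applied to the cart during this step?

F = -3.838227 N

ẍ = (ẋ'−ẋ)/dt = (-1.372247693−-1.140431291)/0.041585 = -5.574520
θ̈ = (θ̇'−θ̇)/dt = (-1.236911956−-1.477989506)/0.041585 = 5.797224
sinθ=0.213115, cosθ=0.977027
F = (M+m)·ẍ + m·l·cosθ·θ̈ − m·l·sinθ·θ̇² = -4.432317 + 0.647293 − 0.053202 = -3.838227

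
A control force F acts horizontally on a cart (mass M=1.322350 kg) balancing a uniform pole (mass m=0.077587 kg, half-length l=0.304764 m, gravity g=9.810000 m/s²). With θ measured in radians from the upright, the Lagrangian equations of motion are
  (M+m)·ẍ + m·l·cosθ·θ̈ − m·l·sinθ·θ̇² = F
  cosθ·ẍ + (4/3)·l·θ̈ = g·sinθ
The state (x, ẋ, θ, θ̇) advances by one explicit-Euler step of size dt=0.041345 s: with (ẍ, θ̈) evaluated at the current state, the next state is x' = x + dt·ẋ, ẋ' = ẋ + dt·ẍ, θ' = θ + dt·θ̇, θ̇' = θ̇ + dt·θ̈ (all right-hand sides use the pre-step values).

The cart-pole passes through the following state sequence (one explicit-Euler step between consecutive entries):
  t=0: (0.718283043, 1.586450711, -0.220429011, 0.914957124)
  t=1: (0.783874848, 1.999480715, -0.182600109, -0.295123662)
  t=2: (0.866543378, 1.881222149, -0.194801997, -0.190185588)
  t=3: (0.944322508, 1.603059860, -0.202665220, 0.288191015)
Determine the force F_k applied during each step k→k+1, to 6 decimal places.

F_0 = 13.314162 N
F_1 = -3.944830 N
F_2 = -9.149963 N

step 0→1:
  ẍ = (ẋ'−ẋ)/dt = (1.999480715−1.586450711)/0.041345 = 9.989842
  θ̈ = (θ̇'−θ̇)/dt = (-0.295123662−0.914957124)/0.041345 = -29.267887
  sinθ=-0.218648, cosθ=0.975804
  F = (M+m)·ẍ + m·l·cosθ·θ̈ − m·l·sinθ·θ̇² = 13.985149 + -0.675315 − -0.004328 = 13.314162
step 1→2:
  ẍ = (ẋ'−ẋ)/dt = (1.881222149−1.999480715)/0.041345 = -2.860287
  θ̈ = (θ̇'−θ̇)/dt = (-0.190185588−-0.295123662)/0.041345 = 2.538108
  sinθ=-0.181587, cosθ=0.983375
  F = (M+m)·ẍ + m·l·cosθ·θ̈ − m·l·sinθ·θ̇² = -4.004222 + 0.059018 − -0.000374 = -3.944830
step 2→3:
  ẍ = (ẋ'−ẋ)/dt = (1.603059860−1.881222149)/0.041345 = -6.727834
  θ̈ = (θ̇'−θ̇)/dt = (0.288191015−-0.190185588)/0.041345 = 11.570362
  sinθ=-0.193572, cosθ=0.981086
  F = (M+m)·ẍ + m·l·cosθ·θ̈ − m·l·sinθ·θ̇² = -9.418543 + 0.268415 − -0.000166 = -9.149963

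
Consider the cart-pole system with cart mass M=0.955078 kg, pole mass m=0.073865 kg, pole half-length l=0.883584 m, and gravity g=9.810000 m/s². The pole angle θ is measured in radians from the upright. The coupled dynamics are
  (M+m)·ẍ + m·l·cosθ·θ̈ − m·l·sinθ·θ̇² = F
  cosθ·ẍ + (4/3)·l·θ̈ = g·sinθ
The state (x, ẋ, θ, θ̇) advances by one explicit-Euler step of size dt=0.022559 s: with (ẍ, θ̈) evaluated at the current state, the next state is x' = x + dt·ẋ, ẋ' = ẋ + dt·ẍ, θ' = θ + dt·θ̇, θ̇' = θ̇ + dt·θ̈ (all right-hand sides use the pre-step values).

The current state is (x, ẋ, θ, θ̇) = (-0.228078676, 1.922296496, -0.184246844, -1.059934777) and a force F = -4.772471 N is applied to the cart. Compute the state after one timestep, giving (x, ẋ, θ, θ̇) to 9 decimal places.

(-0.184713589, 1.813872532, -0.208157913, -1.003875069)

sinθ=-0.183206177, cosθ=0.983074512
temp = (F + m·l·θ̇²·sinθ)/(M+m) = (-4.772471 + -0.013433369)/1.028943 = -4.651282305
θ̈ = (g·sinθ − cosθ·temp)/(l·(4/3 − m·cos²θ/(M+m))) = 2.485026272
ẍ = temp − m·l·θ̈·cosθ/(M+m) = -4.806239822
Euler: x'=-0.228078676+0.022559·1.922296496=-0.184713589, ẋ'=1.922296496+0.022559·-4.806239822=1.813872532
       θ'=-0.184246844+0.022559·-1.059934777=-0.208157913, θ̇'=-1.059934777+0.022559·2.485026272=-1.003875069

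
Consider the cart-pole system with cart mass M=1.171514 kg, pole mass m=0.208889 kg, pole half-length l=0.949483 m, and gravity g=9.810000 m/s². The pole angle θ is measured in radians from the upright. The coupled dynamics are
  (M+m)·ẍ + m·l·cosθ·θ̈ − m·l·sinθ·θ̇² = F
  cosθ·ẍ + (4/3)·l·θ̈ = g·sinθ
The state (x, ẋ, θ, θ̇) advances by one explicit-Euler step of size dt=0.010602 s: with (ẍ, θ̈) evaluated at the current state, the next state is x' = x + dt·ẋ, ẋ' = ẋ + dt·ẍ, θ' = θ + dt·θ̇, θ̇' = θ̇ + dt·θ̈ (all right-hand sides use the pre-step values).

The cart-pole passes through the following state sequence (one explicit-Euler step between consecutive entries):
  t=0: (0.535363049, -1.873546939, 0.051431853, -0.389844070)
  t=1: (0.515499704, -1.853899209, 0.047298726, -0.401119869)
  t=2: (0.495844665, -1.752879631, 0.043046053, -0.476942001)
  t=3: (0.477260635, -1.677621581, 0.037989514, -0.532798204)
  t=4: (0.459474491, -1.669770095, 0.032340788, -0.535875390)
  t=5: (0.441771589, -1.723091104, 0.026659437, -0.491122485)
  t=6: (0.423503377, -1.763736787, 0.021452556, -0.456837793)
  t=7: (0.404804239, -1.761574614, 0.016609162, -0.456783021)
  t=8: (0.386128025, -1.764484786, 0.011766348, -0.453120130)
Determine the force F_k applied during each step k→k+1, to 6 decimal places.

F_0 = 2.345964 N
F_1 = 11.734602 N
F_2 = 8.752857 N
F_3 = 0.962617 N
F_4 = -6.107575 N
F_5 = -4.652278 N
F_6 = 0.281656 N
F_7 = -0.311084 N

step 0→1:
  ẍ = (ẋ'−ẋ)/dt = (-1.853899209−-1.873546939)/0.010602 = 1.853210
  θ̈ = (θ̇'−θ̇)/dt = (-0.401119869−-0.389844070)/0.010602 = -1.063554
  sinθ=0.051409, cosθ=0.998678
  F = (M+m)·ẍ + m·l·cosθ·θ̈ − m·l·sinθ·θ̇² = 2.558176 + -0.210663 − 0.001550 = 2.345964
step 1→2:
  ẍ = (ẋ'−ẋ)/dt = (-1.752879631−-1.853899209)/0.010602 = 9.528351
  θ̈ = (θ̇'−θ̇)/dt = (-0.476942001−-0.401119869)/0.010602 = -7.151682
  sinθ=0.047281, cosθ=0.998882
  F = (M+m)·ẍ + m·l·cosθ·θ̈ − m·l·sinθ·θ̇² = 13.152964 + -1.416854 − 0.001509 = 11.734602
step 2→3:
  ẍ = (ẋ'−ẋ)/dt = (-1.677621581−-1.752879631)/0.010602 = 7.098477
  θ̈ = (θ̇'−θ̇)/dt = (-0.532798204−-0.476942001)/0.010602 = -5.268459
  sinθ=0.043033, cosθ=0.999074
  F = (M+m)·ẍ + m·l·cosθ·θ̈ − m·l·sinθ·θ̇² = 9.798759 + -1.043960 − 0.001941 = 8.752857
step 3→4:
  ẍ = (ẋ'−ẋ)/dt = (-1.669770095−-1.677621581)/0.010602 = 0.740567
  θ̈ = (θ̇'−θ̇)/dt = (-0.535875390−-0.532798204)/0.010602 = -0.290246
  sinθ=0.037980, cosθ=0.999278
  F = (M+m)·ẍ + m·l·cosθ·θ̈ − m·l·sinθ·θ̇² = 1.022280 + -0.057525 − 0.002138 = 0.962617
step 4→5:
  ẍ = (ẋ'−ẋ)/dt = (-1.723091104−-1.669770095)/0.010602 = -5.029335
  θ̈ = (θ̇'−θ̇)/dt = (-0.491122485−-0.535875390)/0.010602 = 4.221176
  sinθ=0.032335, cosθ=0.999477
  F = (M+m)·ẍ + m·l·cosθ·θ̈ − m·l·sinθ·θ̇² = -6.942509 + 0.836776 − 0.001842 = -6.107575
step 5→6:
  ẍ = (ẋ'−ẋ)/dt = (-1.763736787−-1.723091104)/0.010602 = -3.833775
  θ̈ = (θ̇'−θ̇)/dt = (-0.456837793−-0.491122485)/0.010602 = 3.233795
  sinθ=0.026656, cosθ=0.999645
  F = (M+m)·ẍ + m·l·cosθ·θ̈ − m·l·sinθ·θ̇² = -5.292155 + 0.641152 − 0.001275 = -4.652278
step 6→7:
  ẍ = (ẋ'−ẋ)/dt = (-1.761574614−-1.763736787)/0.010602 = 0.203940
  θ̈ = (θ̇'−θ̇)/dt = (-0.456783021−-0.456837793)/0.010602 = 0.005166
  sinθ=0.021451, cosθ=0.999770
  F = (M+m)·ẍ + m·l·cosθ·θ̈ − m·l·sinθ·θ̇² = 0.281520 + 0.001024 − 0.000888 = 0.281656
step 7→8:
  ẍ = (ẋ'−ẋ)/dt = (-1.764484786−-1.761574614)/0.010602 = -0.274493
  θ̈ = (θ̇'−θ̇)/dt = (-0.453120130−-0.456783021)/0.010602 = 0.345491
  sinθ=0.016608, cosθ=0.999862
  F = (M+m)·ẍ + m·l·cosθ·θ̈ − m·l·sinθ·θ̇² = -0.378911 + 0.068514 − 0.000687 = -0.311084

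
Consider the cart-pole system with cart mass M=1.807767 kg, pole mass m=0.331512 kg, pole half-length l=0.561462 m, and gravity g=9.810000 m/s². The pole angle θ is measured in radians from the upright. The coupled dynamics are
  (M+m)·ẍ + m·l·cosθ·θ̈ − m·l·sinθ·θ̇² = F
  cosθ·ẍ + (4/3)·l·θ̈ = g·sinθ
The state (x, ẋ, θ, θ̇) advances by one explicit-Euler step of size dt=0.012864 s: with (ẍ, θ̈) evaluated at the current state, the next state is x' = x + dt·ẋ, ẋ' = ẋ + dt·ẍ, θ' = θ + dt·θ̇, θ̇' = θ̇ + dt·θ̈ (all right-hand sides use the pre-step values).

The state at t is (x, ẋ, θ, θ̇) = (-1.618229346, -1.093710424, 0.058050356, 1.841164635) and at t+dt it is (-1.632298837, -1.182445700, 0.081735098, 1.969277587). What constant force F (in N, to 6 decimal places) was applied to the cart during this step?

ẍ = (ẋ'−ẋ)/dt = (-1.182445700−-1.093710424)/0.012864 = -6.897954
θ̈ = (θ̇'−θ̇)/dt = (1.969277587−1.841164635)/0.012864 = 9.959029
sinθ=0.058018, cosθ=0.998316
F = (M+m)·ẍ + m·l·cosθ·θ̈ − m·l·sinθ·θ̇² = -14.756647 + 1.850566 − 0.036607 = -12.942689

F = -12.942689 N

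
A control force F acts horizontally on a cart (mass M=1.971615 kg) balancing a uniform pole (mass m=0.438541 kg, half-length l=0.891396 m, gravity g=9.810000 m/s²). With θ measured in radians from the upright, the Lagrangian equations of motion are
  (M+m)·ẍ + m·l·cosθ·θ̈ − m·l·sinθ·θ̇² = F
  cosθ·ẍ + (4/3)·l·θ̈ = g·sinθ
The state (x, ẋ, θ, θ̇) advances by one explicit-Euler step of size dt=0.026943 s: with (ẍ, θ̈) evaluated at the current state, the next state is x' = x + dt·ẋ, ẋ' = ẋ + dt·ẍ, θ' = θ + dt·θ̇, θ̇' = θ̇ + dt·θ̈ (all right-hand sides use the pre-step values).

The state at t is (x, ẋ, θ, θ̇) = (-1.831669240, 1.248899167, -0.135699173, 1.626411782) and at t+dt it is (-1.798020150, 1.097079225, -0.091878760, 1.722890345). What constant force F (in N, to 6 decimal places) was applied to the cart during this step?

F = -12.054063 N

ẍ = (ẋ'−ẋ)/dt = (1.097079225−1.248899167)/0.026943 = -5.634857
θ̈ = (θ̇'−θ̇)/dt = (1.722890345−1.626411782)/0.026943 = 3.580840
sinθ=-0.135283, cosθ=0.990807
F = (M+m)·ẍ + m·l·cosθ·θ̈ − m·l·sinθ·θ̇² = -13.580883 + 1.386931 − -0.139890 = -12.054063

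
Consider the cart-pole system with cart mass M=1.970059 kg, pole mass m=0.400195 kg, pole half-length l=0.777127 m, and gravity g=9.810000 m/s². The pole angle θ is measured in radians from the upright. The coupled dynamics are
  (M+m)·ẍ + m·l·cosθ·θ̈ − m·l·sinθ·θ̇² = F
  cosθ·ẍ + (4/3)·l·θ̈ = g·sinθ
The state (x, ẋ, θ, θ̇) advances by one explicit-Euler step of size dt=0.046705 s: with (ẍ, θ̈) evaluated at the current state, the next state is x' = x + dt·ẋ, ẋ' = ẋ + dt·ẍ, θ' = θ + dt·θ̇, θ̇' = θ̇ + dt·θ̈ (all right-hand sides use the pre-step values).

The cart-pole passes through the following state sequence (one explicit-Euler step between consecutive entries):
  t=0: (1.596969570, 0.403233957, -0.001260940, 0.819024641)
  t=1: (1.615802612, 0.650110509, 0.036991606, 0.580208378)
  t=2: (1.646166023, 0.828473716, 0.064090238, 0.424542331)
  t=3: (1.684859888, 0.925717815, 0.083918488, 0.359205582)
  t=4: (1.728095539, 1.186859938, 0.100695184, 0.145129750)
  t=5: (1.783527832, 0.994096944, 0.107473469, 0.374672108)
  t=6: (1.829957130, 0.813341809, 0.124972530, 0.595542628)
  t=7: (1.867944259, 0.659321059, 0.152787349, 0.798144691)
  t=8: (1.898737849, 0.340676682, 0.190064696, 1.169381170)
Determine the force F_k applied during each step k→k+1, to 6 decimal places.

F_0 = 10.938873 N
F_1 = 8.012116 N
F_2 = 4.497321 N
F_3 = 11.828975 N
F_4 = -8.262529 N
F_5 = -7.715649 N
F_6 = -6.491642 N
F_7 = -13.757969 N

step 0→1:
  ẍ = (ẋ'−ẋ)/dt = (0.650110509−0.403233957)/0.046705 = 5.285870
  θ̈ = (θ̇'−θ̇)/dt = (0.580208378−0.819024641)/0.046705 = -5.113291
  sinθ=-0.001261, cosθ=0.999999
  F = (M+m)·ẍ + m·l·cosθ·θ̈ − m·l·sinθ·θ̇² = 12.528854 + -1.590244 − -0.000263 = 10.938873
step 1→2:
  ẍ = (ẋ'−ẋ)/dt = (0.828473716−0.650110509)/0.046705 = 3.818932
  θ̈ = (θ̇'−θ̇)/dt = (0.424542331−0.580208378)/0.046705 = -3.332963
  sinθ=0.036983, cosθ=0.999316
  F = (M+m)·ẍ + m·l·cosθ·θ̈ − m·l·sinθ·θ̇² = 9.051838 + -1.035850 − 0.003872 = 8.012116
step 2→3:
  ẍ = (ẋ'−ẋ)/dt = (0.925717815−0.828473716)/0.046705 = 2.082092
  θ̈ = (θ̇'−θ̇)/dt = (0.359205582−0.424542331)/0.046705 = -1.398924
  sinθ=0.064046, cosθ=0.997947
  F = (M+m)·ẍ + m·l·cosθ·θ̈ − m·l·sinθ·θ̇² = 4.935086 + -0.434175 − 0.003590 = 4.497321
step 3→4:
  ẍ = (ẋ'−ẋ)/dt = (1.186859938−0.925717815)/0.046705 = 5.591310
  θ̈ = (θ̇'−θ̇)/dt = (0.145129750−0.359205582)/0.046705 = -4.583574
  sinθ=0.083820, cosθ=0.996481
  F = (M+m)·ẍ + m·l·cosθ·θ̈ − m·l·sinθ·θ̇² = 13.252824 + -1.420486 − 0.003364 = 11.828975
step 4→5:
  ẍ = (ẋ'−ẋ)/dt = (0.994096944−1.186859938)/0.046705 = -4.127245
  θ̈ = (θ̇'−θ̇)/dt = (0.374672108−0.145129750)/0.046705 = 4.914728
  sinθ=0.100525, cosθ=0.994935
  F = (M+m)·ẍ + m·l·cosθ·θ̈ − m·l·sinθ·θ̇² = -9.782620 + 1.520749 − 0.000658 = -8.262529
step 5→6:
  ẍ = (ẋ'−ẋ)/dt = (0.813341809−0.994096944)/0.046705 = -3.870145
  θ̈ = (θ̇'−θ̇)/dt = (0.595542628−0.374672108)/0.046705 = 4.729055
  sinθ=0.107267, cosθ=0.994230
  F = (M+m)·ẍ + m·l·cosθ·θ̈ − m·l·sinθ·θ̇² = -9.173227 + 1.462261 − 0.004683 = -7.715649
step 6→7:
  ẍ = (ẋ'−ẋ)/dt = (0.659321059−0.813341809)/0.046705 = -3.297736
  θ̈ = (θ̇'−θ̇)/dt = (0.798144691−0.595542628)/0.046705 = 4.337910
  sinθ=0.124647, cosθ=0.992201
  F = (M+m)·ẍ + m·l·cosθ·θ̈ − m·l·sinθ·θ̇² = -7.816471 + 1.338579 − 0.013749 = -6.491642
step 7→8:
  ẍ = (ẋ'−ẋ)/dt = (0.340676682−0.659321059)/0.046705 = -6.822490
  θ̈ = (θ̇'−θ̇)/dt = (1.169381170−0.798144691)/0.046705 = 7.948538
  sinθ=0.152194, cosθ=0.988351
  F = (M+m)·ẍ + m·l·cosθ·θ̈ − m·l·sinθ·θ̇² = -16.171033 + 2.443217 − 0.030152 = -13.757969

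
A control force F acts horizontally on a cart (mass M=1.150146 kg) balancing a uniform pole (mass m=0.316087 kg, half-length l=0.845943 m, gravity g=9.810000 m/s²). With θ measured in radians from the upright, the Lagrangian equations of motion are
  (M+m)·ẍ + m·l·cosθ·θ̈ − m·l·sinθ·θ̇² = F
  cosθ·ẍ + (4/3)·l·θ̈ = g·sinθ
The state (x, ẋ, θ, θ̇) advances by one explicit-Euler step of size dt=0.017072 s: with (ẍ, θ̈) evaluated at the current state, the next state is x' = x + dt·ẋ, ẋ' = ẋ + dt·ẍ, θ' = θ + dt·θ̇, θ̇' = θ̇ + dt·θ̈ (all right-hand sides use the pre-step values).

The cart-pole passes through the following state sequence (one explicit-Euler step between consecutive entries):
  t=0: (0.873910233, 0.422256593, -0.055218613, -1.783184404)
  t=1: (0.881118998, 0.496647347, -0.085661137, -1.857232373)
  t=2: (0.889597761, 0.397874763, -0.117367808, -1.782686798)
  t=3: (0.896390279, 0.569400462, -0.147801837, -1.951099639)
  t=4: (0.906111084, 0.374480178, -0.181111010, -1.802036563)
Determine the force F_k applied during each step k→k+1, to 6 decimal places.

step 0→1:
  ẍ = (ẋ'−ẋ)/dt = (0.496647347−0.422256593)/0.017072 = 4.357472
  θ̈ = (θ̇'−θ̇)/dt = (-1.857232373−-1.783184404)/0.017072 = -4.337393
  sinθ=-0.055191, cosθ=0.998476
  F = (M+m)·ẍ + m·l·cosθ·θ̈ − m·l·sinθ·θ̇² = 6.389069 + -1.158015 − -0.046925 = 5.277979
step 1→2:
  ẍ = (ẋ'−ẋ)/dt = (0.397874763−0.496647347)/0.017072 = -5.785648
  θ̈ = (θ̇'−θ̇)/dt = (-1.782686798−-1.857232373)/0.017072 = 4.366540
  sinθ=-0.085556, cosθ=0.996333
  F = (M+m)·ẍ + m·l·cosθ·θ̈ − m·l·sinθ·θ̇² = -8.483108 + 1.163295 − -0.078910 = -7.240903
step 2→3:
  ẍ = (ẋ'−ẋ)/dt = (0.569400462−0.397874763)/0.017072 = 10.047194
  θ̈ = (θ̇'−θ̇)/dt = (-1.951099639−-1.782686798)/0.017072 = -9.864857
  sinθ=-0.117099, cosθ=0.993120
  F = (M+m)·ẍ + m·l·cosθ·θ̈ − m·l·sinθ·θ̇² = 14.731528 + -2.619633 − -0.099506 = 12.211401
step 3→4:
  ẍ = (ẋ'−ẋ)/dt = (0.374480178−0.569400462)/0.017072 = -11.417542
  θ̈ = (θ̇'−θ̇)/dt = (-1.802036563−-1.951099639)/0.017072 = 8.731436
  sinθ=-0.147264, cosθ=0.989097
  F = (M+m)·ẍ + m·l·cosθ·θ̈ − m·l·sinθ·θ̇² = -16.740777 + 2.309258 − -0.149901 = -14.281619

F_0 = 5.277979 N
F_1 = -7.240903 N
F_2 = 12.211401 N
F_3 = -14.281619 N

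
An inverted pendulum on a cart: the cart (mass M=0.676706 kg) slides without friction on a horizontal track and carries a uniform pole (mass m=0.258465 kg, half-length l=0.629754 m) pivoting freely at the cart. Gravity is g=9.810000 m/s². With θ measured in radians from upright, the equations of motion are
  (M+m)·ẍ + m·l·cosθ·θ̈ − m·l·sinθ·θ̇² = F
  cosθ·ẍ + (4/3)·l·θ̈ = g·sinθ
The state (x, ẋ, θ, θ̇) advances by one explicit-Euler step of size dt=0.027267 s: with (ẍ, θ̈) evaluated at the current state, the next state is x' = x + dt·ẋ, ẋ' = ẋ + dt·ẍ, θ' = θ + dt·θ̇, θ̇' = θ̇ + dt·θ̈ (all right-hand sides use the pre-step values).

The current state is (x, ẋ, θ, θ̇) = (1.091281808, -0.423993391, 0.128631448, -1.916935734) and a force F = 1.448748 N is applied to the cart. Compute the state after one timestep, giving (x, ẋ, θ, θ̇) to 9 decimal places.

sinθ=0.128277018, cosθ=0.991738376
temp = (F + m·l·θ̇²·sinθ)/(M+m) = (1.448748 + 0.076724954)/0.935171 = 1.631223545
θ̈ = (g·sinθ − cosθ·temp)/(l·(4/3 − m·cos²θ/(M+m))) = -0.537559598
ẍ = temp − m·l·θ̈·cosθ/(M+m) = 1.724014445
Euler: x'=1.091281808+0.027267·-0.423993391=1.079720780, ẋ'=-0.423993391+0.027267·1.724014445=-0.376984689
       θ'=0.128631448+0.027267·-1.916935734=0.076362361, θ̇'=-1.916935734+0.027267·-0.537559598=-1.931593372

(1.079720780, -0.376984689, 0.076362361, -1.931593372)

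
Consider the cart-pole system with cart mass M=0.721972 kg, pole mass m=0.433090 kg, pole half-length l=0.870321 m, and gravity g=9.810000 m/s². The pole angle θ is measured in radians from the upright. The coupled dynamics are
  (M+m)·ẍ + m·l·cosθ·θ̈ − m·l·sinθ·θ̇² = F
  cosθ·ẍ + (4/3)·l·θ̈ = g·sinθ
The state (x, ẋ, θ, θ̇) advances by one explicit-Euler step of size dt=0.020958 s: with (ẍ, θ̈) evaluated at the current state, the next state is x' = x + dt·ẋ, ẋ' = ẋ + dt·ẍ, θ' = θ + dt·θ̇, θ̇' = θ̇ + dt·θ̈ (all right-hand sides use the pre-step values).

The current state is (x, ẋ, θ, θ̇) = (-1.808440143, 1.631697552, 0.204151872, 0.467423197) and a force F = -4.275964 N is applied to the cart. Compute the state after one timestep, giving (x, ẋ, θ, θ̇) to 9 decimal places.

sinθ=0.202736718, cosθ=0.979233283
temp = (F + m·l·θ̇²·sinθ)/(M+m) = (-4.275964 + 0.016695928)/1.155062 = -3.687480042
θ̈ = (g·sinθ − cosθ·temp)/(l·(4/3 − m·cos²θ/(M+m))) = 6.607264041
ẍ = temp − m·l·θ̈·cosθ/(M+m) = -5.798829647
Euler: x'=-1.808440143+0.020958·1.631697552=-1.774243026, ẋ'=1.631697552+0.020958·-5.798829647=1.510165680
       θ'=0.204151872+0.020958·0.467423197=0.213948127, θ̇'=0.467423197+0.020958·6.607264041=0.605898237

(-1.774243026, 1.510165680, 0.213948127, 0.605898237)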